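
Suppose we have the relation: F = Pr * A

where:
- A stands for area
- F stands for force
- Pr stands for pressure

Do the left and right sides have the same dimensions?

Yes

A (area) has dimensions [L^2].
F (force) has dimensions [L M T^-2].
Pr (pressure) has dimensions [L^-1 M T^-2].

Left side: [L M T^-2]
Right side: [L M T^-2]

Both sides have the same dimensions, so the equation is dimensionally consistent.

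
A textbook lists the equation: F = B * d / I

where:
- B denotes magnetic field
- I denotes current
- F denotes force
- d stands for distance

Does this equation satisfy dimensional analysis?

No

B (magnetic field) has dimensions [I^-1 M T^-2].
I (current) has dimensions [I].
F (force) has dimensions [L M T^-2].
d (distance) has dimensions [L].

Left side: [L M T^-2]
Right side: [I^-2 L M T^-2]

The two sides have different dimensions, so the equation is NOT dimensionally consistent.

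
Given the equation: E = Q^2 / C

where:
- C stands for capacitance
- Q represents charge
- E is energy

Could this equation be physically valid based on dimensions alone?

Yes

C (capacitance) has dimensions [I^2 L^-2 M^-1 T^4].
Q (charge) has dimensions [I T].
E (energy) has dimensions [L^2 M T^-2].

Left side: [L^2 M T^-2]
Right side: [L^2 M T^-2]

Both sides have the same dimensions, so the equation is dimensionally consistent.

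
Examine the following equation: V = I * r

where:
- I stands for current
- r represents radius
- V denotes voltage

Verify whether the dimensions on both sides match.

No

I (current) has dimensions [I].
r (radius) has dimensions [L].
V (voltage) has dimensions [I^-1 L^2 M T^-3].

Left side: [I^-1 L^2 M T^-3]
Right side: [I L]

The two sides have different dimensions, so the equation is NOT dimensionally consistent.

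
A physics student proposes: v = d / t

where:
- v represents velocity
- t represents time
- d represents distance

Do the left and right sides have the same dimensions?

Yes

v (velocity) has dimensions [L T^-1].
t (time) has dimensions [T].
d (distance) has dimensions [L].

Left side: [L T^-1]
Right side: [L T^-1]

Both sides have the same dimensions, so the equation is dimensionally consistent.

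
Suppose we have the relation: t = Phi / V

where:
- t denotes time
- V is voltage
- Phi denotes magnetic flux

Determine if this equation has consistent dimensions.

Yes

t (time) has dimensions [T].
V (voltage) has dimensions [I^-1 L^2 M T^-3].
Phi (magnetic flux) has dimensions [I^-1 L^2 M T^-2].

Left side: [T]
Right side: [T]

Both sides have the same dimensions, so the equation is dimensionally consistent.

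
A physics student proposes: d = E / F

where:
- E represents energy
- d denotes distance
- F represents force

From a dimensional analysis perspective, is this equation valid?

Yes

E (energy) has dimensions [L^2 M T^-2].
d (distance) has dimensions [L].
F (force) has dimensions [L M T^-2].

Left side: [L]
Right side: [L]

Both sides have the same dimensions, so the equation is dimensionally consistent.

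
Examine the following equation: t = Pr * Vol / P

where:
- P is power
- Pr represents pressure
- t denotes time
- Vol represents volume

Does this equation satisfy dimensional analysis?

Yes

P (power) has dimensions [L^2 M T^-3].
Pr (pressure) has dimensions [L^-1 M T^-2].
t (time) has dimensions [T].
Vol (volume) has dimensions [L^3].

Left side: [T]
Right side: [T]

Both sides have the same dimensions, so the equation is dimensionally consistent.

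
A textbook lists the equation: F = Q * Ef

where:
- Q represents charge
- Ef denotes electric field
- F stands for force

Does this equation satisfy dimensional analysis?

Yes

Q (charge) has dimensions [I T].
Ef (electric field) has dimensions [I^-1 L M T^-3].
F (force) has dimensions [L M T^-2].

Left side: [L M T^-2]
Right side: [L M T^-2]

Both sides have the same dimensions, so the equation is dimensionally consistent.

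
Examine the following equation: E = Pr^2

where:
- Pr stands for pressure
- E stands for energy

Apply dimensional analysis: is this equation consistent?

No

Pr (pressure) has dimensions [L^-1 M T^-2].
E (energy) has dimensions [L^2 M T^-2].

Left side: [L^2 M T^-2]
Right side: [L^-2 M^2 T^-4]

The two sides have different dimensions, so the equation is NOT dimensionally consistent.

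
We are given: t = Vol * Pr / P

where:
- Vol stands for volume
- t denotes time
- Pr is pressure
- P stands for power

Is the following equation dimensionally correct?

Yes

Vol (volume) has dimensions [L^3].
t (time) has dimensions [T].
Pr (pressure) has dimensions [L^-1 M T^-2].
P (power) has dimensions [L^2 M T^-3].

Left side: [T]
Right side: [T]

Both sides have the same dimensions, so the equation is dimensionally consistent.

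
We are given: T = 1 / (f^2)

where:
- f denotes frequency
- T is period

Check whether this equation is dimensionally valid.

No

f (frequency) has dimensions [T^-1].
T (period) has dimensions [T].

Left side: [T]
Right side: [T^2]

The two sides have different dimensions, so the equation is NOT dimensionally consistent.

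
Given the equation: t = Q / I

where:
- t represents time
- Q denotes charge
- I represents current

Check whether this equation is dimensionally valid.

Yes

t (time) has dimensions [T].
Q (charge) has dimensions [I T].
I (current) has dimensions [I].

Left side: [T]
Right side: [T]

Both sides have the same dimensions, so the equation is dimensionally consistent.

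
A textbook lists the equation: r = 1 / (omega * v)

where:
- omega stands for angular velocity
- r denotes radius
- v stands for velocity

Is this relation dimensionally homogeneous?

No

omega (angular velocity) has dimensions [T^-1].
r (radius) has dimensions [L].
v (velocity) has dimensions [L T^-1].

Left side: [L]
Right side: [L^-1 T^2]

The two sides have different dimensions, so the equation is NOT dimensionally consistent.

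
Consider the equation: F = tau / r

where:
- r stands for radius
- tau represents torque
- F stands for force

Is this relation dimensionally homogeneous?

Yes

r (radius) has dimensions [L].
tau (torque) has dimensions [L^2 M T^-2].
F (force) has dimensions [L M T^-2].

Left side: [L M T^-2]
Right side: [L M T^-2]

Both sides have the same dimensions, so the equation is dimensionally consistent.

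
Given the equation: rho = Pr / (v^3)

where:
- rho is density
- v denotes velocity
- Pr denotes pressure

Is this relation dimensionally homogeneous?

No

rho (density) has dimensions [L^-3 M].
v (velocity) has dimensions [L T^-1].
Pr (pressure) has dimensions [L^-1 M T^-2].

Left side: [L^-3 M]
Right side: [L^-4 M T]

The two sides have different dimensions, so the equation is NOT dimensionally consistent.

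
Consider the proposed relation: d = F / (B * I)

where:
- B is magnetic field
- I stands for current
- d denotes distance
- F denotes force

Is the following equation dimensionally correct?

Yes

B (magnetic field) has dimensions [I^-1 M T^-2].
I (current) has dimensions [I].
d (distance) has dimensions [L].
F (force) has dimensions [L M T^-2].

Left side: [L]
Right side: [L]

Both sides have the same dimensions, so the equation is dimensionally consistent.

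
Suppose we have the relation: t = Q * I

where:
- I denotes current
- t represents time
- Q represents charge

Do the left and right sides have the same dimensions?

No

I (current) has dimensions [I].
t (time) has dimensions [T].
Q (charge) has dimensions [I T].

Left side: [T]
Right side: [I^2 T]

The two sides have different dimensions, so the equation is NOT dimensionally consistent.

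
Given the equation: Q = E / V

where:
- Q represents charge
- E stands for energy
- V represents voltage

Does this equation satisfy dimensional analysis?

Yes

Q (charge) has dimensions [I T].
E (energy) has dimensions [L^2 M T^-2].
V (voltage) has dimensions [I^-1 L^2 M T^-3].

Left side: [I T]
Right side: [I T]

Both sides have the same dimensions, so the equation is dimensionally consistent.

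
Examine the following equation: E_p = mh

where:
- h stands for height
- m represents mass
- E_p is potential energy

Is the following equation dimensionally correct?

No

h (height) has dimensions [L].
m (mass) has dimensions [M].
E_p (potential energy) has dimensions [L^2 M T^-2].

Left side: [L^2 M T^-2]
Right side: [L M]

The two sides have different dimensions, so the equation is NOT dimensionally consistent.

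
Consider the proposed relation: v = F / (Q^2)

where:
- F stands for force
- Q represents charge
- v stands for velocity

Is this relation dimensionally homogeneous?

No

F (force) has dimensions [L M T^-2].
Q (charge) has dimensions [I T].
v (velocity) has dimensions [L T^-1].

Left side: [L T^-1]
Right side: [I^-2 L M T^-4]

The two sides have different dimensions, so the equation is NOT dimensionally consistent.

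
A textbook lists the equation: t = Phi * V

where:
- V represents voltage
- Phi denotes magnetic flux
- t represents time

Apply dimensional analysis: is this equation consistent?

No

V (voltage) has dimensions [I^-1 L^2 M T^-3].
Phi (magnetic flux) has dimensions [I^-1 L^2 M T^-2].
t (time) has dimensions [T].

Left side: [T]
Right side: [I^-2 L^4 M^2 T^-5]

The two sides have different dimensions, so the equation is NOT dimensionally consistent.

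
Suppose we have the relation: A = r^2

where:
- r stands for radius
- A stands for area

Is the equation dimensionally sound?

Yes

r (radius) has dimensions [L].
A (area) has dimensions [L^2].

Left side: [L^2]
Right side: [L^2]

Both sides have the same dimensions, so the equation is dimensionally consistent.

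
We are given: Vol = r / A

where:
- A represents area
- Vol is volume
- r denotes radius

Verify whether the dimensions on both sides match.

No

A (area) has dimensions [L^2].
Vol (volume) has dimensions [L^3].
r (radius) has dimensions [L].

Left side: [L^3]
Right side: [L^-1]

The two sides have different dimensions, so the equation is NOT dimensionally consistent.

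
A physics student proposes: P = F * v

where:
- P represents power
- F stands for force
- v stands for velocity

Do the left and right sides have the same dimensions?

Yes

P (power) has dimensions [L^2 M T^-3].
F (force) has dimensions [L M T^-2].
v (velocity) has dimensions [L T^-1].

Left side: [L^2 M T^-3]
Right side: [L^2 M T^-3]

Both sides have the same dimensions, so the equation is dimensionally consistent.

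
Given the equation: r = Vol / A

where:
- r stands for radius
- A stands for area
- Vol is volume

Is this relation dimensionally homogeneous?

Yes

r (radius) has dimensions [L].
A (area) has dimensions [L^2].
Vol (volume) has dimensions [L^3].

Left side: [L]
Right side: [L]

Both sides have the same dimensions, so the equation is dimensionally consistent.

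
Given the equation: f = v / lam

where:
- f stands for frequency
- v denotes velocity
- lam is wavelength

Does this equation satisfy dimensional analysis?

Yes

f (frequency) has dimensions [T^-1].
v (velocity) has dimensions [L T^-1].
lam (wavelength) has dimensions [L].

Left side: [T^-1]
Right side: [T^-1]

Both sides have the same dimensions, so the equation is dimensionally consistent.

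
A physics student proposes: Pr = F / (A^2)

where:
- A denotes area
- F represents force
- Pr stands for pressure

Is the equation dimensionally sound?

No

A (area) has dimensions [L^2].
F (force) has dimensions [L M T^-2].
Pr (pressure) has dimensions [L^-1 M T^-2].

Left side: [L^-1 M T^-2]
Right side: [L^-3 M T^-2]

The two sides have different dimensions, so the equation is NOT dimensionally consistent.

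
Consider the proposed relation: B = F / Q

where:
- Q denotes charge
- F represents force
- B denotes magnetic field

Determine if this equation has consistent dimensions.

No

Q (charge) has dimensions [I T].
F (force) has dimensions [L M T^-2].
B (magnetic field) has dimensions [I^-1 M T^-2].

Left side: [I^-1 M T^-2]
Right side: [I^-1 L M T^-3]

The two sides have different dimensions, so the equation is NOT dimensionally consistent.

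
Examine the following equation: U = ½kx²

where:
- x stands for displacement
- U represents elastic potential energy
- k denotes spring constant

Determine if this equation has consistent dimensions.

Yes

x (displacement) has dimensions [L].
U (elastic potential energy) has dimensions [L^2 M T^-2].
k (spring constant) has dimensions [M T^-2].

Left side: [L^2 M T^-2]
Right side: [L^2 M T^-2]

Both sides have the same dimensions, so the equation is dimensionally consistent.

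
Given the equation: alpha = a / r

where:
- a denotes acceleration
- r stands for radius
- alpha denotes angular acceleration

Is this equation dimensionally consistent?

Yes

a (acceleration) has dimensions [L T^-2].
r (radius) has dimensions [L].
alpha (angular acceleration) has dimensions [T^-2].

Left side: [T^-2]
Right side: [T^-2]

Both sides have the same dimensions, so the equation is dimensionally consistent.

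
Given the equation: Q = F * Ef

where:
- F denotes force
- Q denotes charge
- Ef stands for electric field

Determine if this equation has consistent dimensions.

No

F (force) has dimensions [L M T^-2].
Q (charge) has dimensions [I T].
Ef (electric field) has dimensions [I^-1 L M T^-3].

Left side: [I T]
Right side: [I^-1 L^2 M^2 T^-5]

The two sides have different dimensions, so the equation is NOT dimensionally consistent.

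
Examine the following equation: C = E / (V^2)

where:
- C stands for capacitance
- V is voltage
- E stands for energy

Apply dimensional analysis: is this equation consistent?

Yes

C (capacitance) has dimensions [I^2 L^-2 M^-1 T^4].
V (voltage) has dimensions [I^-1 L^2 M T^-3].
E (energy) has dimensions [L^2 M T^-2].

Left side: [I^2 L^-2 M^-1 T^4]
Right side: [I^2 L^-2 M^-1 T^4]

Both sides have the same dimensions, so the equation is dimensionally consistent.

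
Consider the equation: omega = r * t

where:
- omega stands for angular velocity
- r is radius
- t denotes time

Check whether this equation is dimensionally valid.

No

omega (angular velocity) has dimensions [T^-1].
r (radius) has dimensions [L].
t (time) has dimensions [T].

Left side: [T^-1]
Right side: [L T]

The two sides have different dimensions, so the equation is NOT dimensionally consistent.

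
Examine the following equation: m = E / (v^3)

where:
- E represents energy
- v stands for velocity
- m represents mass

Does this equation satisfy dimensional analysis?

No

E (energy) has dimensions [L^2 M T^-2].
v (velocity) has dimensions [L T^-1].
m (mass) has dimensions [M].

Left side: [M]
Right side: [L^-1 M T]

The two sides have different dimensions, so the equation is NOT dimensionally consistent.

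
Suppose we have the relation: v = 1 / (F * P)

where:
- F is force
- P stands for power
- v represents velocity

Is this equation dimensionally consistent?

No

F (force) has dimensions [L M T^-2].
P (power) has dimensions [L^2 M T^-3].
v (velocity) has dimensions [L T^-1].

Left side: [L T^-1]
Right side: [L^-3 M^-2 T^5]

The two sides have different dimensions, so the equation is NOT dimensionally consistent.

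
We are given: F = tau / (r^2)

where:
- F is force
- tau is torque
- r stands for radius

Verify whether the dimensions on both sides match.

No

F (force) has dimensions [L M T^-2].
tau (torque) has dimensions [L^2 M T^-2].
r (radius) has dimensions [L].

Left side: [L M T^-2]
Right side: [M T^-2]

The two sides have different dimensions, so the equation is NOT dimensionally consistent.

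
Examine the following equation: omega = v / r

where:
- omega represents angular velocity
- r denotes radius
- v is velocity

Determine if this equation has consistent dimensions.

Yes

omega (angular velocity) has dimensions [T^-1].
r (radius) has dimensions [L].
v (velocity) has dimensions [L T^-1].

Left side: [T^-1]
Right side: [T^-1]

Both sides have the same dimensions, so the equation is dimensionally consistent.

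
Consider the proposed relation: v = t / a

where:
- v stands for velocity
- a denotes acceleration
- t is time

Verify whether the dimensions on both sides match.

No

v (velocity) has dimensions [L T^-1].
a (acceleration) has dimensions [L T^-2].
t (time) has dimensions [T].

Left side: [L T^-1]
Right side: [L^-1 T^3]

The two sides have different dimensions, so the equation is NOT dimensionally consistent.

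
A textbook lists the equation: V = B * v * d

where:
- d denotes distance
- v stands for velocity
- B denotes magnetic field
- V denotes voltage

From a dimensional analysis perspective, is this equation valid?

Yes

d (distance) has dimensions [L].
v (velocity) has dimensions [L T^-1].
B (magnetic field) has dimensions [I^-1 M T^-2].
V (voltage) has dimensions [I^-1 L^2 M T^-3].

Left side: [I^-1 L^2 M T^-3]
Right side: [I^-1 L^2 M T^-3]

Both sides have the same dimensions, so the equation is dimensionally consistent.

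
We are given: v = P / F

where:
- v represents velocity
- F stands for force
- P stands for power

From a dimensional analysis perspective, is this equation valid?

Yes

v (velocity) has dimensions [L T^-1].
F (force) has dimensions [L M T^-2].
P (power) has dimensions [L^2 M T^-3].

Left side: [L T^-1]
Right side: [L T^-1]

Both sides have the same dimensions, so the equation is dimensionally consistent.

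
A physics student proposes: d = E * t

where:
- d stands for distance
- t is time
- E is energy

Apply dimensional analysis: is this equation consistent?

No

d (distance) has dimensions [L].
t (time) has dimensions [T].
E (energy) has dimensions [L^2 M T^-2].

Left side: [L]
Right side: [L^2 M T^-1]

The two sides have different dimensions, so the equation is NOT dimensionally consistent.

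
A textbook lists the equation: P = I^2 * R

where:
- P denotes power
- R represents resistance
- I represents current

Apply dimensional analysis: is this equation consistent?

Yes

P (power) has dimensions [L^2 M T^-3].
R (resistance) has dimensions [I^-2 L^2 M T^-3].
I (current) has dimensions [I].

Left side: [L^2 M T^-3]
Right side: [L^2 M T^-3]

Both sides have the same dimensions, so the equation is dimensionally consistent.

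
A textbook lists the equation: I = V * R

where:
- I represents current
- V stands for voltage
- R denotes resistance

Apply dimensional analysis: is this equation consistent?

No

I (current) has dimensions [I].
V (voltage) has dimensions [I^-1 L^2 M T^-3].
R (resistance) has dimensions [I^-2 L^2 M T^-3].

Left side: [I]
Right side: [I^-3 L^4 M^2 T^-6]

The two sides have different dimensions, so the equation is NOT dimensionally consistent.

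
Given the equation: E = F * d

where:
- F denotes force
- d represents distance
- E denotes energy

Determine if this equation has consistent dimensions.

Yes

F (force) has dimensions [L M T^-2].
d (distance) has dimensions [L].
E (energy) has dimensions [L^2 M T^-2].

Left side: [L^2 M T^-2]
Right side: [L^2 M T^-2]

Both sides have the same dimensions, so the equation is dimensionally consistent.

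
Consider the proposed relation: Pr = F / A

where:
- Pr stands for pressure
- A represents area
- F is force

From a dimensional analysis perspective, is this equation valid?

Yes

Pr (pressure) has dimensions [L^-1 M T^-2].
A (area) has dimensions [L^2].
F (force) has dimensions [L M T^-2].

Left side: [L^-1 M T^-2]
Right side: [L^-1 M T^-2]

Both sides have the same dimensions, so the equation is dimensionally consistent.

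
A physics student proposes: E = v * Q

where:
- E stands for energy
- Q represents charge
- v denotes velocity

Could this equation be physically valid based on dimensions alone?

No

E (energy) has dimensions [L^2 M T^-2].
Q (charge) has dimensions [I T].
v (velocity) has dimensions [L T^-1].

Left side: [L^2 M T^-2]
Right side: [I L]

The two sides have different dimensions, so the equation is NOT dimensionally consistent.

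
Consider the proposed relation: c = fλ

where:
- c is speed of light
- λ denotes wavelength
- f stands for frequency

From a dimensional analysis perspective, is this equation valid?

Yes

c (speed of light) has dimensions [L T^-1].
λ (wavelength) has dimensions [L].
f (frequency) has dimensions [T^-1].

Left side: [L T^-1]
Right side: [L T^-1]

Both sides have the same dimensions, so the equation is dimensionally consistent.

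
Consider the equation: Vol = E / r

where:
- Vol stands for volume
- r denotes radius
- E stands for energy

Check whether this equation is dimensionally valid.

No

Vol (volume) has dimensions [L^3].
r (radius) has dimensions [L].
E (energy) has dimensions [L^2 M T^-2].

Left side: [L^3]
Right side: [L M T^-2]

The two sides have different dimensions, so the equation is NOT dimensionally consistent.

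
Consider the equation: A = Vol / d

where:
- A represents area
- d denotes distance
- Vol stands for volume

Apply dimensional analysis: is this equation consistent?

Yes

A (area) has dimensions [L^2].
d (distance) has dimensions [L].
Vol (volume) has dimensions [L^3].

Left side: [L^2]
Right side: [L^2]

Both sides have the same dimensions, so the equation is dimensionally consistent.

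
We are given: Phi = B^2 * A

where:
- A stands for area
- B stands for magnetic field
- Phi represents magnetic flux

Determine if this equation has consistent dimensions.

No

A (area) has dimensions [L^2].
B (magnetic field) has dimensions [I^-1 M T^-2].
Phi (magnetic flux) has dimensions [I^-1 L^2 M T^-2].

Left side: [I^-1 L^2 M T^-2]
Right side: [I^-2 L^2 M^2 T^-4]

The two sides have different dimensions, so the equation is NOT dimensionally consistent.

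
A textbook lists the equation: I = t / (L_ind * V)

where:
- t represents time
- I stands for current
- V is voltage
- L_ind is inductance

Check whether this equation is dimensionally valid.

No

t (time) has dimensions [T].
I (current) has dimensions [I].
V (voltage) has dimensions [I^-1 L^2 M T^-3].
L_ind (inductance) has dimensions [I^-2 L^2 M T^-2].

Left side: [I]
Right side: [I^3 L^-4 M^-2 T^6]

The two sides have different dimensions, so the equation is NOT dimensionally consistent.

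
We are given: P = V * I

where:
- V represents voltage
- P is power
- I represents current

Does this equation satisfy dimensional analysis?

Yes

V (voltage) has dimensions [I^-1 L^2 M T^-3].
P (power) has dimensions [L^2 M T^-3].
I (current) has dimensions [I].

Left side: [L^2 M T^-3]
Right side: [L^2 M T^-3]

Both sides have the same dimensions, so the equation is dimensionally consistent.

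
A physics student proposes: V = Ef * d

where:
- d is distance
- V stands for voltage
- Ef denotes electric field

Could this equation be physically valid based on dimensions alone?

Yes

d (distance) has dimensions [L].
V (voltage) has dimensions [I^-1 L^2 M T^-3].
Ef (electric field) has dimensions [I^-1 L M T^-3].

Left side: [I^-1 L^2 M T^-3]
Right side: [I^-1 L^2 M T^-3]

Both sides have the same dimensions, so the equation is dimensionally consistent.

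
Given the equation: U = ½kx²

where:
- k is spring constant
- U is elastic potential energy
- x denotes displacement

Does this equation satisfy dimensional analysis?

Yes

k (spring constant) has dimensions [M T^-2].
U (elastic potential energy) has dimensions [L^2 M T^-2].
x (displacement) has dimensions [L].

Left side: [L^2 M T^-2]
Right side: [L^2 M T^-2]

Both sides have the same dimensions, so the equation is dimensionally consistent.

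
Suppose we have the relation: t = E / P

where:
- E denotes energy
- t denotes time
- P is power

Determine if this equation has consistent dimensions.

Yes

E (energy) has dimensions [L^2 M T^-2].
t (time) has dimensions [T].
P (power) has dimensions [L^2 M T^-3].

Left side: [T]
Right side: [T]

Both sides have the same dimensions, so the equation is dimensionally consistent.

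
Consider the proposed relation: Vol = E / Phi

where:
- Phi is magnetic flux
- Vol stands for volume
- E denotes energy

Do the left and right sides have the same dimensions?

No

Phi (magnetic flux) has dimensions [I^-1 L^2 M T^-2].
Vol (volume) has dimensions [L^3].
E (energy) has dimensions [L^2 M T^-2].

Left side: [L^3]
Right side: [I]

The two sides have different dimensions, so the equation is NOT dimensionally consistent.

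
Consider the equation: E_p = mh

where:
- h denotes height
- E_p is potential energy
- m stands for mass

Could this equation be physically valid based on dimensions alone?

No

h (height) has dimensions [L].
E_p (potential energy) has dimensions [L^2 M T^-2].
m (mass) has dimensions [M].

Left side: [L^2 M T^-2]
Right side: [L M]

The two sides have different dimensions, so the equation is NOT dimensionally consistent.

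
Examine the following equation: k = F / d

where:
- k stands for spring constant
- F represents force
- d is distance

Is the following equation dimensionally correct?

Yes

k (spring constant) has dimensions [M T^-2].
F (force) has dimensions [L M T^-2].
d (distance) has dimensions [L].

Left side: [M T^-2]
Right side: [M T^-2]

Both sides have the same dimensions, so the equation is dimensionally consistent.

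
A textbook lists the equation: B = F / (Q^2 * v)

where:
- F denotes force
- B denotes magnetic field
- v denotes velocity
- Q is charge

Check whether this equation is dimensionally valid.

No

F (force) has dimensions [L M T^-2].
B (magnetic field) has dimensions [I^-1 M T^-2].
v (velocity) has dimensions [L T^-1].
Q (charge) has dimensions [I T].

Left side: [I^-1 M T^-2]
Right side: [I^-2 M T^-3]

The two sides have different dimensions, so the equation is NOT dimensionally consistent.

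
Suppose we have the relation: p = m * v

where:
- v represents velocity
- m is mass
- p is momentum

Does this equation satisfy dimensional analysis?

Yes

v (velocity) has dimensions [L T^-1].
m (mass) has dimensions [M].
p (momentum) has dimensions [L M T^-1].

Left side: [L M T^-1]
Right side: [L M T^-1]

Both sides have the same dimensions, so the equation is dimensionally consistent.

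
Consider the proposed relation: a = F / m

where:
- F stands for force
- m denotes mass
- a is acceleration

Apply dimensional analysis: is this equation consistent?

Yes

F (force) has dimensions [L M T^-2].
m (mass) has dimensions [M].
a (acceleration) has dimensions [L T^-2].

Left side: [L T^-2]
Right side: [L T^-2]

Both sides have the same dimensions, so the equation is dimensionally consistent.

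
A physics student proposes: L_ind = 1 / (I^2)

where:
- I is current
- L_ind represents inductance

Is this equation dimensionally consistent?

No

I (current) has dimensions [I].
L_ind (inductance) has dimensions [I^-2 L^2 M T^-2].

Left side: [I^-2 L^2 M T^-2]
Right side: [I^-2]

The two sides have different dimensions, so the equation is NOT dimensionally consistent.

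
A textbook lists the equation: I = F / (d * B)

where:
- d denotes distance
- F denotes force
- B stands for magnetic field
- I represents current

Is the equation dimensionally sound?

Yes

d (distance) has dimensions [L].
F (force) has dimensions [L M T^-2].
B (magnetic field) has dimensions [I^-1 M T^-2].
I (current) has dimensions [I].

Left side: [I]
Right side: [I]

Both sides have the same dimensions, so the equation is dimensionally consistent.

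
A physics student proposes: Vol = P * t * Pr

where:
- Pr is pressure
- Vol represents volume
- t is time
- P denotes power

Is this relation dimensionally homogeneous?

No

Pr (pressure) has dimensions [L^-1 M T^-2].
Vol (volume) has dimensions [L^3].
t (time) has dimensions [T].
P (power) has dimensions [L^2 M T^-3].

Left side: [L^3]
Right side: [L M^2 T^-4]

The two sides have different dimensions, so the equation is NOT dimensionally consistent.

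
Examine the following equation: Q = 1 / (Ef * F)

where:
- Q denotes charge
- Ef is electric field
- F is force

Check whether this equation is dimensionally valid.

No

Q (charge) has dimensions [I T].
Ef (electric field) has dimensions [I^-1 L M T^-3].
F (force) has dimensions [L M T^-2].

Left side: [I T]
Right side: [I L^-2 M^-2 T^5]

The two sides have different dimensions, so the equation is NOT dimensionally consistent.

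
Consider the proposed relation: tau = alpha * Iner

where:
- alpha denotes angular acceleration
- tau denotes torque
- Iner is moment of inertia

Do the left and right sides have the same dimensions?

Yes

alpha (angular acceleration) has dimensions [T^-2].
tau (torque) has dimensions [L^2 M T^-2].
Iner (moment of inertia) has dimensions [L^2 M].

Left side: [L^2 M T^-2]
Right side: [L^2 M T^-2]

Both sides have the same dimensions, so the equation is dimensionally consistent.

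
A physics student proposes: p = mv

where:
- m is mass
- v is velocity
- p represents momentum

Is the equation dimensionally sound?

Yes

m (mass) has dimensions [M].
v (velocity) has dimensions [L T^-1].
p (momentum) has dimensions [L M T^-1].

Left side: [L M T^-1]
Right side: [L M T^-1]

Both sides have the same dimensions, so the equation is dimensionally consistent.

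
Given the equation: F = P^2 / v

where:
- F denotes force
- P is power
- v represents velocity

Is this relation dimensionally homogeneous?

No

F (force) has dimensions [L M T^-2].
P (power) has dimensions [L^2 M T^-3].
v (velocity) has dimensions [L T^-1].

Left side: [L M T^-2]
Right side: [L^3 M^2 T^-5]

The two sides have different dimensions, so the equation is NOT dimensionally consistent.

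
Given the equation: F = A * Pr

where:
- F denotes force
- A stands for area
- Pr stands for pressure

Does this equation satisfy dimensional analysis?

Yes

F (force) has dimensions [L M T^-2].
A (area) has dimensions [L^2].
Pr (pressure) has dimensions [L^-1 M T^-2].

Left side: [L M T^-2]
Right side: [L M T^-2]

Both sides have the same dimensions, so the equation is dimensionally consistent.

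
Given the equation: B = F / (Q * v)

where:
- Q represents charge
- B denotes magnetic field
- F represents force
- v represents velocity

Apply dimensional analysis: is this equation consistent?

Yes

Q (charge) has dimensions [I T].
B (magnetic field) has dimensions [I^-1 M T^-2].
F (force) has dimensions [L M T^-2].
v (velocity) has dimensions [L T^-1].

Left side: [I^-1 M T^-2]
Right side: [I^-1 M T^-2]

Both sides have the same dimensions, so the equation is dimensionally consistent.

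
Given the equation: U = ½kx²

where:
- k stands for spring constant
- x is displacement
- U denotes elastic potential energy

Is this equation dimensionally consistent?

Yes

k (spring constant) has dimensions [M T^-2].
x (displacement) has dimensions [L].
U (elastic potential energy) has dimensions [L^2 M T^-2].

Left side: [L^2 M T^-2]
Right side: [L^2 M T^-2]

Both sides have the same dimensions, so the equation is dimensionally consistent.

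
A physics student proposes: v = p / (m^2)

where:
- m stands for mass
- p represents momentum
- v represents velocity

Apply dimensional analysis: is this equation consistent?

No

m (mass) has dimensions [M].
p (momentum) has dimensions [L M T^-1].
v (velocity) has dimensions [L T^-1].

Left side: [L T^-1]
Right side: [L M^-1 T^-1]

The two sides have different dimensions, so the equation is NOT dimensionally consistent.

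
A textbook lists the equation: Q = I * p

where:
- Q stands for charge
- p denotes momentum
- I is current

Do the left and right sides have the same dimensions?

No

Q (charge) has dimensions [I T].
p (momentum) has dimensions [L M T^-1].
I (current) has dimensions [I].

Left side: [I T]
Right side: [I L M T^-1]

The two sides have different dimensions, so the equation is NOT dimensionally consistent.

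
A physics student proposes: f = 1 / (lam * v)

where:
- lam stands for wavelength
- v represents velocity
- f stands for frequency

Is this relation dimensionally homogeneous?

No

lam (wavelength) has dimensions [L].
v (velocity) has dimensions [L T^-1].
f (frequency) has dimensions [T^-1].

Left side: [T^-1]
Right side: [L^-2 T]

The two sides have different dimensions, so the equation is NOT dimensionally consistent.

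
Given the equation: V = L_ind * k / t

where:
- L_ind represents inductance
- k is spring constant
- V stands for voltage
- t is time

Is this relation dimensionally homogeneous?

No

L_ind (inductance) has dimensions [I^-2 L^2 M T^-2].
k (spring constant) has dimensions [M T^-2].
V (voltage) has dimensions [I^-1 L^2 M T^-3].
t (time) has dimensions [T].

Left side: [I^-1 L^2 M T^-3]
Right side: [I^-2 L^2 M^2 T^-5]

The two sides have different dimensions, so the equation is NOT dimensionally consistent.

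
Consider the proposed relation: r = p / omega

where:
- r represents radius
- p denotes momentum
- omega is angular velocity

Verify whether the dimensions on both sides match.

No

r (radius) has dimensions [L].
p (momentum) has dimensions [L M T^-1].
omega (angular velocity) has dimensions [T^-1].

Left side: [L]
Right side: [L M]

The two sides have different dimensions, so the equation is NOT dimensionally consistent.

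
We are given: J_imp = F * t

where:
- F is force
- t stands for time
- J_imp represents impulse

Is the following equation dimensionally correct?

Yes

F (force) has dimensions [L M T^-2].
t (time) has dimensions [T].
J_imp (impulse) has dimensions [L M T^-1].

Left side: [L M T^-1]
Right side: [L M T^-1]

Both sides have the same dimensions, so the equation is dimensionally consistent.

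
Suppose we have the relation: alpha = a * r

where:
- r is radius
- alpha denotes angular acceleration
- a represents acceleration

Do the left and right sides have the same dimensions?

No

r (radius) has dimensions [L].
alpha (angular acceleration) has dimensions [T^-2].
a (acceleration) has dimensions [L T^-2].

Left side: [T^-2]
Right side: [L^2 T^-2]

The two sides have different dimensions, so the equation is NOT dimensionally consistent.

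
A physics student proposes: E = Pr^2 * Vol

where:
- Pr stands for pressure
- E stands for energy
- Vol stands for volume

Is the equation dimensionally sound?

No

Pr (pressure) has dimensions [L^-1 M T^-2].
E (energy) has dimensions [L^2 M T^-2].
Vol (volume) has dimensions [L^3].

Left side: [L^2 M T^-2]
Right side: [L M^2 T^-4]

The two sides have different dimensions, so the equation is NOT dimensionally consistent.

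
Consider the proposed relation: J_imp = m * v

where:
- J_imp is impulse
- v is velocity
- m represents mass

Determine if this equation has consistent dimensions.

Yes

J_imp (impulse) has dimensions [L M T^-1].
v (velocity) has dimensions [L T^-1].
m (mass) has dimensions [M].

Left side: [L M T^-1]
Right side: [L M T^-1]

Both sides have the same dimensions, so the equation is dimensionally consistent.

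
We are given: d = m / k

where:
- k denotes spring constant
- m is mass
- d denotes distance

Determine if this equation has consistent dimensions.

No

k (spring constant) has dimensions [M T^-2].
m (mass) has dimensions [M].
d (distance) has dimensions [L].

Left side: [L]
Right side: [T^2]

The two sides have different dimensions, so the equation is NOT dimensionally consistent.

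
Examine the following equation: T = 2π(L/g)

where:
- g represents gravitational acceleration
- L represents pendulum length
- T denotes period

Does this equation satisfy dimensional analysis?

No

g (gravitational acceleration) has dimensions [L T^-2].
L (pendulum length) has dimensions [L].
T (period) has dimensions [T].

Left side: [T]
Right side: [T^2]

The two sides have different dimensions, so the equation is NOT dimensionally consistent.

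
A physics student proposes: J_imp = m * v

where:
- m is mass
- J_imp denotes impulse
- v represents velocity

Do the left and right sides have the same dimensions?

Yes

m (mass) has dimensions [M].
J_imp (impulse) has dimensions [L M T^-1].
v (velocity) has dimensions [L T^-1].

Left side: [L M T^-1]
Right side: [L M T^-1]

Both sides have the same dimensions, so the equation is dimensionally consistent.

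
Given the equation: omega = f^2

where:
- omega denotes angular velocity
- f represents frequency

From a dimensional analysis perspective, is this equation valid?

No

omega (angular velocity) has dimensions [T^-1].
f (frequency) has dimensions [T^-1].

Left side: [T^-1]
Right side: [T^-2]

The two sides have different dimensions, so the equation is NOT dimensionally consistent.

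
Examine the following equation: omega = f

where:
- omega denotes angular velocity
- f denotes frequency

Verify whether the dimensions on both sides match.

Yes

omega (angular velocity) has dimensions [T^-1].
f (frequency) has dimensions [T^-1].

Left side: [T^-1]
Right side: [T^-1]

Both sides have the same dimensions, so the equation is dimensionally consistent.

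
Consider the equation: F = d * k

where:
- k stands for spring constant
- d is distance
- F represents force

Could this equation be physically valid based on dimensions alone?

Yes

k (spring constant) has dimensions [M T^-2].
d (distance) has dimensions [L].
F (force) has dimensions [L M T^-2].

Left side: [L M T^-2]
Right side: [L M T^-2]

Both sides have the same dimensions, so the equation is dimensionally consistent.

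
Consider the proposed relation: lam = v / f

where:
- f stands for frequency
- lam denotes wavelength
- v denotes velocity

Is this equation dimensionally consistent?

Yes

f (frequency) has dimensions [T^-1].
lam (wavelength) has dimensions [L].
v (velocity) has dimensions [L T^-1].

Left side: [L]
Right side: [L]

Both sides have the same dimensions, so the equation is dimensionally consistent.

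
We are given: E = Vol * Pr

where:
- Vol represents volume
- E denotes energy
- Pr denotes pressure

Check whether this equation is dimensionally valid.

Yes

Vol (volume) has dimensions [L^3].
E (energy) has dimensions [L^2 M T^-2].
Pr (pressure) has dimensions [L^-1 M T^-2].

Left side: [L^2 M T^-2]
Right side: [L^2 M T^-2]

Both sides have the same dimensions, so the equation is dimensionally consistent.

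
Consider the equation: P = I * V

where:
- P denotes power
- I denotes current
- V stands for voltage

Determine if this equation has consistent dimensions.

Yes

P (power) has dimensions [L^2 M T^-3].
I (current) has dimensions [I].
V (voltage) has dimensions [I^-1 L^2 M T^-3].

Left side: [L^2 M T^-3]
Right side: [L^2 M T^-3]

Both sides have the same dimensions, so the equation is dimensionally consistent.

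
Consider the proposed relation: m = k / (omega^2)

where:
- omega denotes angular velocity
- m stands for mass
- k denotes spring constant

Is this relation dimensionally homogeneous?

Yes

omega (angular velocity) has dimensions [T^-1].
m (mass) has dimensions [M].
k (spring constant) has dimensions [M T^-2].

Left side: [M]
Right side: [M]

Both sides have the same dimensions, so the equation is dimensionally consistent.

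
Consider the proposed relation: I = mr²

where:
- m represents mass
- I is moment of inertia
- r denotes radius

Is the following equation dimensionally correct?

Yes

m (mass) has dimensions [M].
I (moment of inertia) has dimensions [L^2 M].
r (radius) has dimensions [L].

Left side: [L^2 M]
Right side: [L^2 M]

Both sides have the same dimensions, so the equation is dimensionally consistent.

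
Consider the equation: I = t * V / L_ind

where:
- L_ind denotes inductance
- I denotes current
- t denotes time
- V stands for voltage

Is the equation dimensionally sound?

Yes

L_ind (inductance) has dimensions [I^-2 L^2 M T^-2].
I (current) has dimensions [I].
t (time) has dimensions [T].
V (voltage) has dimensions [I^-1 L^2 M T^-3].

Left side: [I]
Right side: [I]

Both sides have the same dimensions, so the equation is dimensionally consistent.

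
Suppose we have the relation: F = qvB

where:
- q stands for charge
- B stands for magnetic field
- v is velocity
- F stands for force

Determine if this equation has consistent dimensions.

Yes

q (charge) has dimensions [I T].
B (magnetic field) has dimensions [I^-1 M T^-2].
v (velocity) has dimensions [L T^-1].
F (force) has dimensions [L M T^-2].

Left side: [L M T^-2]
Right side: [L M T^-2]

Both sides have the same dimensions, so the equation is dimensionally consistent.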